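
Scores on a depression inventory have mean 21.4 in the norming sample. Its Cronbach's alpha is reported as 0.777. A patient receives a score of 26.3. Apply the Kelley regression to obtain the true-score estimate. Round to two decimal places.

T̂ = 0.777(26.3) + 0.223(21.4) = 20.4351 + 4.7722 = 25.207 → 25.21

25.21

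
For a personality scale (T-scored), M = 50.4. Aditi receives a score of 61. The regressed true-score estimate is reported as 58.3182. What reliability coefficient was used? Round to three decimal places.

T̂ = ρX + (1 − ρ)μ  ⇒  T̂ − μ = ρ(X − μ)
ρ = (T̂ − μ)/(X − μ) = (58.3182 − 50.4) / (61 − 50.4) = 7.9182 / 10.6 = 0.74700

0.747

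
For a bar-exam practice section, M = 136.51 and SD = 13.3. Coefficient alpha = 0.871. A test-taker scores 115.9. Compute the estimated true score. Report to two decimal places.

T̂ = 0.871(115.9) + 0.129(136.51) = 100.9489 + 17.60979 = 118.559 → 118.56

118.56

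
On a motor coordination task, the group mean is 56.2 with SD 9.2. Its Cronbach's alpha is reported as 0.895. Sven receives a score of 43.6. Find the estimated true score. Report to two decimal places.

44.92

T̂ = 0.895(43.6) + 0.105(56.2) = 39.0220 + 5.9010 = 44.923 → 44.92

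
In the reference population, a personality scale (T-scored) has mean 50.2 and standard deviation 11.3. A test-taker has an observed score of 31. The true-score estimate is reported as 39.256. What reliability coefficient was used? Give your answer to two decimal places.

T̂ = ρX + (1 − ρ)μ  ⇒  T̂ − μ = ρ(X − μ)
ρ = (T̂ − μ)/(X − μ) = (39.256 − 50.2) / (31 − 50.2) = -10.944 / -19.2 = 0.5700

0.57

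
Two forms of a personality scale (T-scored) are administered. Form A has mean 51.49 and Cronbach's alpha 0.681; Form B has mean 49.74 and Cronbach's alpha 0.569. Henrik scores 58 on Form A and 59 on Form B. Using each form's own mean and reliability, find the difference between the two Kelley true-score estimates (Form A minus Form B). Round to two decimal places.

0.91

T̂_A = 0.681(58) + 0.319(51.49) = 55.9233
T̂_B = 0.569(59) + 0.431(49.74) = 55.0089
T̂_A − T̂_B = 0.9144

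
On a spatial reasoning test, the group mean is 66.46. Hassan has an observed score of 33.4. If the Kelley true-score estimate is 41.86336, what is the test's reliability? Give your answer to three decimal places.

T̂ = ρX + (1 − ρ)μ  ⇒  T̂ − μ = ρ(X − μ)
ρ = (T̂ − μ)/(X − μ) = (41.86336 − 66.46) / (33.4 − 66.46) = -24.59664 / -33.06 = 0.74400

0.744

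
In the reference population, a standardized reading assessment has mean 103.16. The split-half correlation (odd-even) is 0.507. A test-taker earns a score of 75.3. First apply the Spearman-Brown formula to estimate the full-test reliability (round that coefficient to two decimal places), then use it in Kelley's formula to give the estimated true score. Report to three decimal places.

84.494

Spearman-Brown: ρ = 2r/(1 + r) = 2(0.507)/(1 + 0.507) = 1.0140/1.507 = 0.6729 → 0.67
Kelley's formula gives T̂ = 0.67·75.3 + 0.33·103.16 = 50.451 + 34.0428 = 84.4938.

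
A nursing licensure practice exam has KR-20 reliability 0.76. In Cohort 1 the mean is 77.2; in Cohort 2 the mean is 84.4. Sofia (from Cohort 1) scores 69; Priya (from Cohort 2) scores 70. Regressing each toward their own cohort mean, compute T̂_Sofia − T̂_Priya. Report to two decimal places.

T̂_Sofia = 0.76(69) + 0.24(77.2) = 70.9680
T̂_Priya = 0.76(70) + 0.24(84.4) = 73.4560
Difference = 70.9680 − 73.4560 = -2.4880

-2.49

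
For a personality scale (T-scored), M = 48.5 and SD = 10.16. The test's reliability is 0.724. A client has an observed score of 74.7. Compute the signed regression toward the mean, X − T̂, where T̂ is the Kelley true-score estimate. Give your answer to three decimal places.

7.231

Kelley's formula gives T̂ = 0.724·74.7 + 0.276·48.5 = 54.0828 + 13.3860 = 67.46880.
X − T̂ = 74.7 − 67.4688 = 7.2312 → 7.231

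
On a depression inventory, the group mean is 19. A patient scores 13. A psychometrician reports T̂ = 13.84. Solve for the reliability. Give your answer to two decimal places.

T̂ = ρX + (1 − ρ)μ  ⇒  T̂ − μ = ρ(X − μ)
ρ = (T̂ − μ)/(X − μ) = (13.84 − 19) / (13 − 19) = -5.16 / -6.0 = 0.8600

0.86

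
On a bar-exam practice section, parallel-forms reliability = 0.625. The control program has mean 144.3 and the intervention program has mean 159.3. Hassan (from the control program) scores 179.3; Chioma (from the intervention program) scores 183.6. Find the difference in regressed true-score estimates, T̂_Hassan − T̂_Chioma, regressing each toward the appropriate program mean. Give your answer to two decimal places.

T̂_Hassan = 0.625(179.3) + 0.375(144.3) = 166.1750
T̂_Chioma = 0.625(183.6) + 0.375(159.3) = 174.4875
Difference = 166.1750 − 174.4875 = -8.3125

-8.31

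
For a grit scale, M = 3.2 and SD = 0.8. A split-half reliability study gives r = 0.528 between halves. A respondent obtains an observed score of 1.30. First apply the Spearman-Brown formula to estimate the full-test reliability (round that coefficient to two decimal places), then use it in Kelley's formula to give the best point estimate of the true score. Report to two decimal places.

Spearman-Brown: ρ = 2r/(1 + r) = 2(0.528)/(1 + 0.528) = 1.0560/1.528 = 0.6911 → 0.69
T̂ = ρX + (1 − ρ)μ
  = 0.69 × 1.30 + 0.31 × 3.2
  = 0.8970 + 0.992
  = 1.889
  ≈ 1.89

1.89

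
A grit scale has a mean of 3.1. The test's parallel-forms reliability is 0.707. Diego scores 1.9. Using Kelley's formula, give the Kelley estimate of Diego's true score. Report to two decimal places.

2.25

T̂ = 0.707(1.9) + 0.293(3.1) = 1.3433 + 0.9083 = 2.252 → 2.25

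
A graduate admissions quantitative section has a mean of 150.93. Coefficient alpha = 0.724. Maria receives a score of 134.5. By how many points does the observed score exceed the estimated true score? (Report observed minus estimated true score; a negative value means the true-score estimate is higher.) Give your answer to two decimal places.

T̂ = ρX + (1 − ρ)μ
  = 0.724 × 134.5 + 0.276 × 150.93
  = 97.3780 + 41.65668
  = 139.0347
  ≈ 139.035
X − T̂ = 134.5 − 139.035 = -4.535 → -4.53

-4.53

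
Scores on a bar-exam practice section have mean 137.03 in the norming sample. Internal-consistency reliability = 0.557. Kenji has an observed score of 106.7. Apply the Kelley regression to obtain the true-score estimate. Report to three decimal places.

Kelley's formula gives T̂ = 0.557·106.7 + 0.443·137.03 = 59.4319 + 60.70429 = 120.1362.

120.136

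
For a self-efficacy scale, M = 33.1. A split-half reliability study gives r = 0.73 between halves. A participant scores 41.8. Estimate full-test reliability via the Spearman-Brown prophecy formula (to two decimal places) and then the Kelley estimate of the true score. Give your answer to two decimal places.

Spearman-Brown: ρ = 2r/(1 + r) = 2(0.73)/(1 + 0.73) = 1.460/1.73 = 0.8439 → 0.84
T̂ = 0.84(41.8) + 0.16(33.1) = 35.112 + 5.296 = 40.408 → 40.41

40.41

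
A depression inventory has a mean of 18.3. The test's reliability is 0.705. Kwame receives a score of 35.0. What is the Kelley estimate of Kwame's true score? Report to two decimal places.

30.07

T̂ = ρX + (1 − ρ)μ
  = 0.705 × 35.0 + 0.295 × 18.3
  = 24.6750 + 5.3985
  = 30.073
  ≈ 30.07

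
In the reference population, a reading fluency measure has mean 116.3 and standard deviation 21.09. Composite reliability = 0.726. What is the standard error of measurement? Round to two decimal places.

11.04

SEM = SD · √(1 − ρ) = 21.09 × √0.274 = 21.09 × 0.5235 = 11.040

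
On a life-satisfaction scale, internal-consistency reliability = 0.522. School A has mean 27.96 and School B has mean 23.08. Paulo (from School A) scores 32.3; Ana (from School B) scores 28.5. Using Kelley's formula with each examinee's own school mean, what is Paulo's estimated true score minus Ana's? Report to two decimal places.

T̂_Paulo = 0.522(32.3) + 0.478(27.96) = 30.2255
T̂_Ana = 0.522(28.5) + 0.478(23.08) = 25.9092
Difference = 30.2255 − 25.9092 = 4.3162

4.32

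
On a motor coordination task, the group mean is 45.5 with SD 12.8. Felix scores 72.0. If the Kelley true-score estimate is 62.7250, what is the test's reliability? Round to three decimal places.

0.650

T̂ = ρX + (1 − ρ)μ  ⇒  T̂ − μ = ρ(X − μ)
ρ = (T̂ − μ)/(X − μ) = (62.7250 − 45.5) / (72.0 − 45.5) = 17.2250 / 26.5 = 0.65000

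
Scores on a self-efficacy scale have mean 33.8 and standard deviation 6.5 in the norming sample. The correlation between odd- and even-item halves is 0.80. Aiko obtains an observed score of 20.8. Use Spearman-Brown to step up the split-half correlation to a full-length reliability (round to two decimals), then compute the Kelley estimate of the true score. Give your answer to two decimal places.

22.23

Spearman-Brown: ρ = 2r/(1 + r) = 2(0.80)/(1 + 0.80) = 1.600/1.80 = 0.8889 → 0.89
T̂ = 0.89(20.8) + 0.11(33.8) = 18.512 + 3.718 = 22.230 → 22.23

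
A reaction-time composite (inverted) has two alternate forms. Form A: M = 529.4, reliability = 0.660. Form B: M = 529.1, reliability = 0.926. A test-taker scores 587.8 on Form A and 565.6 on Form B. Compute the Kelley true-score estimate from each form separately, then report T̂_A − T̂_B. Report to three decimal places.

5.045

T̂_A = 0.660(587.8) + 0.340(529.4) = 567.94400
T̂_B = 0.926(565.6) + 0.074(529.1) = 562.89900
T̂_A − T̂_B = 5.04500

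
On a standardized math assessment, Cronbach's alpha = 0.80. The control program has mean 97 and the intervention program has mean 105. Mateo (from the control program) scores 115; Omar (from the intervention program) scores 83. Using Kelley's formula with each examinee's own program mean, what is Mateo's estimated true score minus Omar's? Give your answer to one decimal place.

24.0

T̂_Mateo = 0.80(115) + 0.20(97) = 111.400
T̂_Omar = 0.80(83) + 0.20(105) = 87.400
Difference = 111.400 − 87.400 = 24.000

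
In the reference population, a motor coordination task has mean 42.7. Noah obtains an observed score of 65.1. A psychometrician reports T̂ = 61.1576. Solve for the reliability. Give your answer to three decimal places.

0.824

T̂ = ρX + (1 − ρ)μ  ⇒  T̂ − μ = ρ(X − μ)
ρ = (T̂ − μ)/(X − μ) = (61.1576 − 42.7) / (65.1 − 42.7) = 18.4576 / 22.4 = 0.82400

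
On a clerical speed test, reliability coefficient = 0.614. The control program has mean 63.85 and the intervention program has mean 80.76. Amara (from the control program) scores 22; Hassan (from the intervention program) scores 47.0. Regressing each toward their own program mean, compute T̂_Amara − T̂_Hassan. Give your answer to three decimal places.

T̂_Amara = 0.614(22) + 0.386(63.85) = 38.15410
T̂_Hassan = 0.614(47.0) + 0.386(80.76) = 60.03136
Difference = 38.15410 − 60.03136 = -21.87726

-21.877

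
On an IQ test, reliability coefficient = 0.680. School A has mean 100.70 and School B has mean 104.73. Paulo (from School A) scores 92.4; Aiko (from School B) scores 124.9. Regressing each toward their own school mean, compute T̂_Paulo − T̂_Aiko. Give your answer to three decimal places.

T̂_Paulo = 0.680(92.4) + 0.320(100.70) = 95.05600
T̂_Aiko = 0.680(124.9) + 0.320(104.73) = 118.44560
Difference = 95.05600 − 118.44560 = -23.38960

-23.390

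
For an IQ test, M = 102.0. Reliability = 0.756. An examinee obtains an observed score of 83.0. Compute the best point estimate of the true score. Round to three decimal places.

87.636

Regress the observed score toward the mean by the unreliability: T̂ = 0.756·83.0 + 0.244·102.0 = 62.7480 + 24.8880 = 87.6360.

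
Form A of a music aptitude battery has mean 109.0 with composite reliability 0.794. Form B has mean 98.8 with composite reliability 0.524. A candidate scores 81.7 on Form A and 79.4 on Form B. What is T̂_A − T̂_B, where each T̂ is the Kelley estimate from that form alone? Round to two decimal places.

-1.31

T̂_A = 0.794(81.7) + 0.206(109.0) = 87.3238
T̂_B = 0.524(79.4) + 0.476(98.8) = 88.6344
T̂_A − T̂_B = -1.3106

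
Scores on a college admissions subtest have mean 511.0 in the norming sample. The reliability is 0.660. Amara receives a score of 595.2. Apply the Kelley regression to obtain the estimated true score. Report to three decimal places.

566.572

T̂ = 0.660(595.2) + 0.340(511.0) = 392.8320 + 173.7400 = 566.5720 → 566.572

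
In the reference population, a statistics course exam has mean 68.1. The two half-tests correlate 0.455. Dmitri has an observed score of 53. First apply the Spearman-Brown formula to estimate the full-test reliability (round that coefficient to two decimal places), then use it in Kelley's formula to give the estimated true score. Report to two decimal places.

Spearman-Brown: ρ = 2r/(1 + r) = 2(0.455)/(1 + 0.455) = 0.9100/1.455 = 0.6254 → 0.63
T̂ = 0.63(53) + 0.37(68.1) = 33.39 + 25.197 = 58.587 → 58.59

58.59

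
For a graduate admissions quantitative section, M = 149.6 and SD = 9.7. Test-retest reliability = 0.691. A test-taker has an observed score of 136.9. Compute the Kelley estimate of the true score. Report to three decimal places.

T̂ = 0.691(136.9) + 0.309(149.6) = 94.5979 + 46.2264 = 140.8243 → 140.824

140.824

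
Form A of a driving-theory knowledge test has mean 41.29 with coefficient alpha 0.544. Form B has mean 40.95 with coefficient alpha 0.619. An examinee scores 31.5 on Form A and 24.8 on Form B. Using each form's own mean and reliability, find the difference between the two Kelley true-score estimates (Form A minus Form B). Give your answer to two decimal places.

T̂_A = 0.544(31.5) + 0.456(41.29) = 35.9642
T̂_B = 0.619(24.8) + 0.381(40.95) = 30.9532
T̂_A − T̂_B = 5.0111

5.01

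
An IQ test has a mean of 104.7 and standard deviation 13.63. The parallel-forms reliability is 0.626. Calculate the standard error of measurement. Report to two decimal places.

8.34

SEM = SD · √(1 − ρ) = 13.63 × √0.374 = 13.63 × 0.6116 = 8.336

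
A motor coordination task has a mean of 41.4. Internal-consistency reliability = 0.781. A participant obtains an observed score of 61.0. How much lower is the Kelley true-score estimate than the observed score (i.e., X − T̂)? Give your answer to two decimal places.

4.29

T̂ = 0.781(61.0) + 0.219(41.4) = 47.6410 + 9.0666 = 56.7076 → 56.708
X − T̂ = 61.0 − 56.708 = 4.292 → 4.29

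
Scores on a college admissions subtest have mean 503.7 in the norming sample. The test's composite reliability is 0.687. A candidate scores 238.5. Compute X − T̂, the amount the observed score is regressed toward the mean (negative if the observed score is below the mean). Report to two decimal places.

Regress the observed score toward the mean by the unreliability: T̂ = 0.687·238.5 + 0.313·503.7 = 163.8495 + 157.6581 = 321.5076.
X − T̂ = 238.5 − 321.508 = -83.008 → -83.01

-83.01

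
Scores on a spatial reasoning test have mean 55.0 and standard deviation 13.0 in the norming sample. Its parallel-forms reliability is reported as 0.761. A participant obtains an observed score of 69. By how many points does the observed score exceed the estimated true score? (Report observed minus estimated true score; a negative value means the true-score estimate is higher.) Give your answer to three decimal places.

T̂ = 0.761(69) + 0.239(55.0) = 52.509 + 13.1450 = 65.65400 → 65.6540
X − T̂ = 69 − 65.6540 = 3.3460 → 3.346

3.346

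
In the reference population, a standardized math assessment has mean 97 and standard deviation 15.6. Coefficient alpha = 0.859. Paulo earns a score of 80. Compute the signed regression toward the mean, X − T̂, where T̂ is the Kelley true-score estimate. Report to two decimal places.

-2.40

Regress the observed score toward the mean by the unreliability: T̂ = 0.859·80 + 0.141·97 = 68.720 + 13.677 = 82.3970.
X − T̂ = 80 − 82.397 = -2.397 → -2.40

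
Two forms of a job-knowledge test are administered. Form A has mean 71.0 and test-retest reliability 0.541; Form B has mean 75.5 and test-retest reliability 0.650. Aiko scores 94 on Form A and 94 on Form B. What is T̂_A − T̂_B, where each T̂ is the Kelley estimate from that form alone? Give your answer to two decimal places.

T̂_A = 0.541(94) + 0.459(71.0) = 83.4430
T̂_B = 0.650(94) + 0.350(75.5) = 87.5250
T̂_A − T̂_B = -4.0820

-4.08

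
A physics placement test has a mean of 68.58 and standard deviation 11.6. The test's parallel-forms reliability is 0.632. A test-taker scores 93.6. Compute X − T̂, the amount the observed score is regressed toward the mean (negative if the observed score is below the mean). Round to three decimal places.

Weight the observed score by reliability and the mean by (1 − reliability): T̂ = 0.632·93.6 + 0.368·68.58 = 59.1552 + 25.23744 = 84.39264.
X − T̂ = 93.6 − 84.3926 = 9.2074 → 9.207

9.207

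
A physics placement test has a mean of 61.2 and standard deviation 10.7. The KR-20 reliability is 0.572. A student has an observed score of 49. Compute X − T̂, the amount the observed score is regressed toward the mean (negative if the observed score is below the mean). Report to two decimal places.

Weight the observed score by reliability and the mean by (1 − reliability): T̂ = 0.572·49 + 0.428·61.2 = 28.028 + 26.1936 = 54.2216.
X − T̂ = 49 − 54.222 = -5.222 → -5.22

-5.22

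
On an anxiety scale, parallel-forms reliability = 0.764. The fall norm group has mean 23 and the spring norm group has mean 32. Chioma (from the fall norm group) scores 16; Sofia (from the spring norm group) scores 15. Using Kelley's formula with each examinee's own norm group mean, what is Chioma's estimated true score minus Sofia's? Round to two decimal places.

T̂_Chioma = 0.764(16) + 0.236(23) = 17.6520
T̂_Sofia = 0.764(15) + 0.236(32) = 19.0120
Difference = 17.6520 − 19.0120 = -1.3600

-1.36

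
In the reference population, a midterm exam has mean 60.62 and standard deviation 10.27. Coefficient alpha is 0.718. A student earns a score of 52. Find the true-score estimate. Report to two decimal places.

T̂ = ρX + (1 − ρ)μ
  = 0.718 × 52 + 0.282 × 60.62
  = 37.336 + 17.09484
  = 54.431
  ≈ 54.43

54.43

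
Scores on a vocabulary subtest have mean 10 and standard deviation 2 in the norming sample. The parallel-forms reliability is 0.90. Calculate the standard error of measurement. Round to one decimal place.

0.6

SEM = SD · √(1 − ρ) = 2 × √0.10 = 2 × 0.3162 = 0.632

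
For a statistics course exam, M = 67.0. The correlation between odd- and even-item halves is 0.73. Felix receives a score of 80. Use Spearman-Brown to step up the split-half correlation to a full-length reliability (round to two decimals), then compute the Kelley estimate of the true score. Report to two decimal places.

77.92

Spearman-Brown: ρ = 2r/(1 + r) = 2(0.73)/(1 + 0.73) = 1.460/1.73 = 0.8439 → 0.84
Regress the observed score toward the mean by the unreliability: T̂ = 0.84·80 + 0.16·67.0 = 67.20 + 10.720 = 77.920.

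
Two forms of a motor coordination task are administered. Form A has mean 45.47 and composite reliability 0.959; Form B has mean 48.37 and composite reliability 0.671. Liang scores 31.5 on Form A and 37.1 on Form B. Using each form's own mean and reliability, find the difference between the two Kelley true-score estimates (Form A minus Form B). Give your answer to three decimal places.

-8.735

T̂_A = 0.959(31.5) + 0.041(45.47) = 32.07277
T̂_B = 0.671(37.1) + 0.329(48.37) = 40.80783
T̂_A − T̂_B = -8.73506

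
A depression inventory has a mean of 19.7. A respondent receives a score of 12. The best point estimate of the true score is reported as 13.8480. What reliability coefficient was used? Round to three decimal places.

0.760

T̂ = ρX + (1 − ρ)μ  ⇒  T̂ − μ = ρ(X − μ)
ρ = (T̂ − μ)/(X − μ) = (13.8480 − 19.7) / (12 − 19.7) = -5.8520 / -7.7 = 0.76000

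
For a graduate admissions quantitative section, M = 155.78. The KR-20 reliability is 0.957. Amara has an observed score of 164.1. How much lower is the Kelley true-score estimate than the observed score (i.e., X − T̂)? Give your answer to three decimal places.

0.358

T̂ = ρX + (1 − ρ)μ
  = 0.957 × 164.1 + 0.043 × 155.78
  = 157.0437 + 6.69854
  = 163.74224
  ≈ 163.7422
X − T̂ = 164.1 − 163.7422 = 0.3578 → 0.358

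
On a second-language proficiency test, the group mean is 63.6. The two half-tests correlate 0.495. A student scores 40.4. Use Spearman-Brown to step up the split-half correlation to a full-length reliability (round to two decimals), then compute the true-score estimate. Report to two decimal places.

Spearman-Brown: ρ = 2r/(1 + r) = 2(0.495)/(1 + 0.495) = 0.9900/1.495 = 0.6622 → 0.66
T̂ = ρX + (1 − ρ)μ
  = 0.66 × 40.4 + 0.34 × 63.6
  = 26.664 + 21.624
  = 48.288
  ≈ 48.29

48.29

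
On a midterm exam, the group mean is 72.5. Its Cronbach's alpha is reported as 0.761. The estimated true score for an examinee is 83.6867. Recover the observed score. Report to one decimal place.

87.2

T̂ = ρX + (1 − ρ)μ  ⇒  X = (T̂ − (1 − ρ)μ) / ρ
X = (83.6867 − 0.239 × 72.5) / 0.761 = (83.6867 − 17.3275) / 0.761 = 66.3592 / 0.761 = 87.200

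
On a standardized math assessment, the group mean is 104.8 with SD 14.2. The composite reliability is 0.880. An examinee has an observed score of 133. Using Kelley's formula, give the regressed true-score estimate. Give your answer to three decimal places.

129.616

T̂ = 0.880(133) + 0.120(104.8) = 117.040 + 12.5760 = 129.6160 → 129.616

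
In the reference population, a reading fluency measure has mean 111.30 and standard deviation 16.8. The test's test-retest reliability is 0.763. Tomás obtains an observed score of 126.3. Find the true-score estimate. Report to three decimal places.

Regress the observed score toward the mean by the unreliability: T̂ = 0.763·126.3 + 0.237·111.30 = 96.3669 + 26.37810 = 122.7450.

122.745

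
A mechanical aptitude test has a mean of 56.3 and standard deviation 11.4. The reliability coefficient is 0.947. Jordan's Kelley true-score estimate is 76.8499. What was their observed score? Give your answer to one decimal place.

T̂ = ρX + (1 − ρ)μ  ⇒  X = (T̂ − (1 − ρ)μ) / ρ
X = (76.8499 − 0.053 × 56.3) / 0.947 = (76.8499 − 2.9839) / 0.947 = 73.8660 / 0.947 = 78.000

78.0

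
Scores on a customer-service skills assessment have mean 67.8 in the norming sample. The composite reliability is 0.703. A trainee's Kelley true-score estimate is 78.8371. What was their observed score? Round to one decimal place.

83.5

T̂ = ρX + (1 − ρ)μ  ⇒  X = (T̂ − (1 − ρ)μ) / ρ
X = (78.8371 − 0.297 × 67.8) / 0.703 = (78.8371 − 20.1366) / 0.703 = 58.7005 / 0.703 = 83.500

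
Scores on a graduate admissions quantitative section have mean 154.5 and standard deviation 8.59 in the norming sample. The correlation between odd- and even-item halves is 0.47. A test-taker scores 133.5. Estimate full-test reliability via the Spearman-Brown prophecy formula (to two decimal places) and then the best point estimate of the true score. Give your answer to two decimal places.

141.06

Spearman-Brown: ρ = 2r/(1 + r) = 2(0.47)/(1 + 0.47) = 0.940/1.47 = 0.6395 → 0.64
Regress the observed score toward the mean by the unreliability: T̂ = 0.64·133.5 + 0.36·154.5 = 85.440 + 55.620 = 141.060.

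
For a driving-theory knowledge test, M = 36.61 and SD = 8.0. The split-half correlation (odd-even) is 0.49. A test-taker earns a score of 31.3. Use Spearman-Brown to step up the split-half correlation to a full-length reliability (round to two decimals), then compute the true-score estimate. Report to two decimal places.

33.11

Spearman-Brown: ρ = 2r/(1 + r) = 2(0.49)/(1 + 0.49) = 0.980/1.49 = 0.6577 → 0.66
T̂ = ρX + (1 − ρ)μ
  = 0.66 × 31.3 + 0.34 × 36.61
  = 20.658 + 12.4474
  = 33.105
  ≈ 33.11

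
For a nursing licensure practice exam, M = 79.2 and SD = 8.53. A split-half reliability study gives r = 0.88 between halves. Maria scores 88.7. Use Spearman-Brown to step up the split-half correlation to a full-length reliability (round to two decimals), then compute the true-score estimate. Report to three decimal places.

88.130

Spearman-Brown: ρ = 2r/(1 + r) = 2(0.88)/(1 + 0.88) = 1.760/1.88 = 0.9362 → 0.94
T̂ = 0.94(88.7) + 0.06(79.2) = 83.378 + 4.752 = 88.1300 → 88.130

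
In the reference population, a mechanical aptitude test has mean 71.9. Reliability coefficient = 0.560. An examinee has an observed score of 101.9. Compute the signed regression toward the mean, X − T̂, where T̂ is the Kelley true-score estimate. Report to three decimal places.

T̂ = 0.560(101.9) + 0.440(71.9) = 57.0640 + 31.6360 = 88.70000 → 88.7000
X − T̂ = 101.9 − 88.7000 = 13.2000 → 13.200

13.200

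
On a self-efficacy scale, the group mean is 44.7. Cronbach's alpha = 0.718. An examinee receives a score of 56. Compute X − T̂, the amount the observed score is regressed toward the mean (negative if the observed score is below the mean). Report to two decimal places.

T̂ = ρX + (1 − ρ)μ
  = 0.718 × 56 + 0.282 × 44.7
  = 40.208 + 12.6054
  = 52.8134
  ≈ 52.813
X − T̂ = 56 − 52.813 = 3.187 → 3.19

3.19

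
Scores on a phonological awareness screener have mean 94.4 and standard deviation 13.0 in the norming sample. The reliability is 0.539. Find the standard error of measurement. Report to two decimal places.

SEM = SD · √(1 − ρ) = 13.0 × √0.461 = 13.0 × 0.6790 = 8.827

8.83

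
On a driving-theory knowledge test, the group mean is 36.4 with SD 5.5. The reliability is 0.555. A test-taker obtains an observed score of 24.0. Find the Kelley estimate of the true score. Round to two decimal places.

T̂ = 0.555(24.0) + 0.445(36.4) = 13.3200 + 16.1980 = 29.518 → 29.52

29.52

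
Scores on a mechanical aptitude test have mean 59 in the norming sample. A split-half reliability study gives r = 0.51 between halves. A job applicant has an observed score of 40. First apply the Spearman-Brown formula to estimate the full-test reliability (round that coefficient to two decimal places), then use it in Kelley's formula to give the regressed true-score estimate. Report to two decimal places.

46.08

Spearman-Brown: ρ = 2r/(1 + r) = 2(0.51)/(1 + 0.51) = 1.020/1.51 = 0.6755 → 0.68
T̂ = ρX + (1 − ρ)μ
  = 0.68 × 40 + 0.32 × 59
  = 27.20 + 18.88
  = 46.080
  ≈ 46.08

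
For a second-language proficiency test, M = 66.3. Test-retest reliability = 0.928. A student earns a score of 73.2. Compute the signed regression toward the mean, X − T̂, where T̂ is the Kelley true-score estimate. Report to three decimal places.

T̂ = ρX + (1 − ρ)μ
  = 0.928 × 73.2 + 0.072 × 66.3
  = 67.9296 + 4.7736
  = 72.70320
  ≈ 72.7032
X − T̂ = 73.2 − 72.7032 = 0.4968 → 0.497

0.497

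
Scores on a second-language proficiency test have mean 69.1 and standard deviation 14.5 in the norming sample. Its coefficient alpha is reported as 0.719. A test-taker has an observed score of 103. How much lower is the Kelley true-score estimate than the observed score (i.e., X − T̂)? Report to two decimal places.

9.53

Weight the observed score by reliability and the mean by (1 − reliability): T̂ = 0.719·103 + 0.281·69.1 = 74.057 + 19.4171 = 93.4741.
X − T̂ = 103 − 93.474 = 9.526 → 9.53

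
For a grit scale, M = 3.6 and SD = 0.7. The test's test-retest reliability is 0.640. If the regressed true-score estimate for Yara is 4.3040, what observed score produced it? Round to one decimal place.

T̂ = ρX + (1 − ρ)μ  ⇒  X = (T̂ − (1 − ρ)μ) / ρ
X = (4.3040 − 0.360 × 3.6) / 0.640 = (4.3040 − 1.2960) / 0.640 = 3.0080 / 0.640 = 4.700

4.7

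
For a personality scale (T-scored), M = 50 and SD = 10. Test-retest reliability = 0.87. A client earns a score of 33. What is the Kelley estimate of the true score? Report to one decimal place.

Kelley's formula gives T̂ = 0.87·33 + 0.13·50 = 28.71 + 6.50 = 35.21.

35.2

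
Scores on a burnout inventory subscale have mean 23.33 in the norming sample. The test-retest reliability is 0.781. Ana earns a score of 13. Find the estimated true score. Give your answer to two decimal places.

T̂ = 0.781(13) + 0.219(23.33) = 10.153 + 5.10927 = 15.262 → 15.26

15.26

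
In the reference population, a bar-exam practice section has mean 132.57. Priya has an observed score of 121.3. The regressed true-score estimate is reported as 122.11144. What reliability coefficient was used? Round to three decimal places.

T̂ = ρX + (1 − ρ)μ  ⇒  T̂ − μ = ρ(X − μ)
ρ = (T̂ − μ)/(X − μ) = (122.11144 − 132.57) / (121.3 − 132.57) = -10.45856 / -11.27 = 0.92800

0.928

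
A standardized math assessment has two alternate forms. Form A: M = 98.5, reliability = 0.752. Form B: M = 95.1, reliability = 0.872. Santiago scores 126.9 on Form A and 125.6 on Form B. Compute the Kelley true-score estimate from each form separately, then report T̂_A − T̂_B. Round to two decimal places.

-1.84

T̂_A = 0.752(126.9) + 0.248(98.5) = 119.8568
T̂_B = 0.872(125.6) + 0.128(95.1) = 121.6960
T̂_A − T̂_B = -1.8392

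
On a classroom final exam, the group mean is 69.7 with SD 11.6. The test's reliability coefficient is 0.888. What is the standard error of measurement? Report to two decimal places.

SEM = SD · √(1 − ρ) = 11.6 × √0.112 = 11.6 × 0.3347 = 3.882

3.88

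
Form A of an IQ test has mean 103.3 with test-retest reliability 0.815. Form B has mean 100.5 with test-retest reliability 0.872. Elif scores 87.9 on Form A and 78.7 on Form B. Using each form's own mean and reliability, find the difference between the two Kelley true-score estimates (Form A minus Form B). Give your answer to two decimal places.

T̂_A = 0.815(87.9) + 0.185(103.3) = 90.7490
T̂_B = 0.872(78.7) + 0.128(100.5) = 81.4904
T̂_A − T̂_B = 9.2586

9.26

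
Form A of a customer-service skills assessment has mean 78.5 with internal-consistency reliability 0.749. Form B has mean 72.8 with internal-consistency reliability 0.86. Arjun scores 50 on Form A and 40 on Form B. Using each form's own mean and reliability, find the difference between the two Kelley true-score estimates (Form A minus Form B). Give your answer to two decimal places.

12.56

T̂_A = 0.749(50) + 0.251(78.5) = 57.1535
T̂_B = 0.86(40) + 0.14(72.8) = 44.5920
T̂_A − T̂_B = 12.5615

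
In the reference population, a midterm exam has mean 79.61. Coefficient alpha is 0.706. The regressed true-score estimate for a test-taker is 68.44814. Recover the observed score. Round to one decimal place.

63.8

T̂ = ρX + (1 − ρ)μ  ⇒  X = (T̂ − (1 − ρ)μ) / ρ
X = (68.44814 − 0.294 × 79.61) / 0.706 = (68.44814 − 23.40534) / 0.706 = 45.04280 / 0.706 = 63.800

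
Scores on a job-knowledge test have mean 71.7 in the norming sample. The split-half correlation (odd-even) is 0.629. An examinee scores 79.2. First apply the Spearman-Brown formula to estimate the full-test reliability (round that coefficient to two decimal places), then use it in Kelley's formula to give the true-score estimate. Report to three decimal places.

Spearman-Brown: ρ = 2r/(1 + r) = 2(0.629)/(1 + 0.629) = 1.2580/1.629 = 0.7723 → 0.77
T̂ = 0.77(79.2) + 0.23(71.7) = 60.984 + 16.491 = 77.4750 → 77.475

77.475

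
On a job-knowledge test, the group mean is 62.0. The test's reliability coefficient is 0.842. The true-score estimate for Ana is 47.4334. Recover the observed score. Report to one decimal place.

44.7

T̂ = ρX + (1 − ρ)μ  ⇒  X = (T̂ − (1 − ρ)μ) / ρ
X = (47.4334 − 0.158 × 62.0) / 0.842 = (47.4334 − 9.7960) / 0.842 = 37.6374 / 0.842 = 44.700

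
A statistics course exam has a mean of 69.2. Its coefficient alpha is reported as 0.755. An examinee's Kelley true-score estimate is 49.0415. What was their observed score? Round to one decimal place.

T̂ = ρX + (1 − ρ)μ  ⇒  X = (T̂ − (1 − ρ)μ) / ρ
X = (49.0415 − 0.245 × 69.2) / 0.755 = (49.0415 − 16.9540) / 0.755 = 32.0875 / 0.755 = 42.500

42.5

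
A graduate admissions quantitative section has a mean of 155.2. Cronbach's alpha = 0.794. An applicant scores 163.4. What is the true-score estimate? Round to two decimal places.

T̂ = ρX + (1 − ρ)μ
  = 0.794 × 163.4 + 0.206 × 155.2
  = 129.7396 + 31.9712
  = 161.711
  ≈ 161.71

161.71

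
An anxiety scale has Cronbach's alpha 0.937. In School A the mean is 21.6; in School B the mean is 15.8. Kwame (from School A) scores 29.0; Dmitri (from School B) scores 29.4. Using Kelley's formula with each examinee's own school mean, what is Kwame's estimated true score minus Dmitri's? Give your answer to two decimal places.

T̂_Kwame = 0.937(29.0) + 0.063(21.6) = 28.5338
T̂_Dmitri = 0.937(29.4) + 0.063(15.8) = 28.5432
Difference = 28.5338 − 28.5432 = -0.0094

-0.01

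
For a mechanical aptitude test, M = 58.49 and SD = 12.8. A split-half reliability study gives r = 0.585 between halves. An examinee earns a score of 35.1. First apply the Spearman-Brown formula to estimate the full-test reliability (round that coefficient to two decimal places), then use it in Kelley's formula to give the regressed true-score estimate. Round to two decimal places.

Spearman-Brown: ρ = 2r/(1 + r) = 2(0.585)/(1 + 0.585) = 1.1700/1.585 = 0.7382 → 0.74
T̂ = 0.74(35.1) + 0.26(58.49) = 25.974 + 15.2074 = 41.181 → 41.18

41.18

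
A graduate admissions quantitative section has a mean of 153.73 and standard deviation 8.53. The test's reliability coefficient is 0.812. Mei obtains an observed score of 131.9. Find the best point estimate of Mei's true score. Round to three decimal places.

136.004

T̂ = 0.812(131.9) + 0.188(153.73) = 107.1028 + 28.90124 = 136.0040 → 136.004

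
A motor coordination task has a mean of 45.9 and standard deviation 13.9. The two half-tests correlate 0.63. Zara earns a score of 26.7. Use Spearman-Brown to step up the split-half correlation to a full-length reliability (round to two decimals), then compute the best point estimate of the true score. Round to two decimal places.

31.12

Spearman-Brown: ρ = 2r/(1 + r) = 2(0.63)/(1 + 0.63) = 1.260/1.63 = 0.7730 → 0.77
T̂ = 0.77(26.7) + 0.23(45.9) = 20.559 + 10.557 = 31.116 → 31.12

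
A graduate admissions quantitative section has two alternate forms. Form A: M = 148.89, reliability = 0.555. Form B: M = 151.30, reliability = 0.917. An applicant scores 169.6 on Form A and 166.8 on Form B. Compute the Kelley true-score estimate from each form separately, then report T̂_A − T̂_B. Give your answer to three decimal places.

-5.129

T̂_A = 0.555(169.6) + 0.445(148.89) = 160.38405
T̂_B = 0.917(166.8) + 0.083(151.30) = 165.51350
T̂_A − T̂_B = -5.12945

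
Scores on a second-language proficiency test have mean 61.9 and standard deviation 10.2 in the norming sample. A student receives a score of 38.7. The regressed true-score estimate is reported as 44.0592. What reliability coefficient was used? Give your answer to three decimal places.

0.769

T̂ = ρX + (1 − ρ)μ  ⇒  T̂ − μ = ρ(X − μ)
ρ = (T̂ − μ)/(X − μ) = (44.0592 − 61.9) / (38.7 − 61.9) = -17.8408 / -23.2 = 0.76900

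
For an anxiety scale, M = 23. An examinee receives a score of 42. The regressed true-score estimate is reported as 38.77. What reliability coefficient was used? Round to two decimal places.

0.83

T̂ = ρX + (1 − ρ)μ  ⇒  T̂ − μ = ρ(X − μ)
ρ = (T̂ − μ)/(X − μ) = (38.77 − 23) / (42 − 23) = 15.77 / 19.0 = 0.8300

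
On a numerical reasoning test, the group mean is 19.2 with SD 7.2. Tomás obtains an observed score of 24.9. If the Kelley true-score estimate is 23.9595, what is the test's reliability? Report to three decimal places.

T̂ = ρX + (1 − ρ)μ  ⇒  T̂ − μ = ρ(X − μ)
ρ = (T̂ − μ)/(X − μ) = (23.9595 − 19.2) / (24.9 − 19.2) = 4.7595 / 5.7 = 0.83500

0.835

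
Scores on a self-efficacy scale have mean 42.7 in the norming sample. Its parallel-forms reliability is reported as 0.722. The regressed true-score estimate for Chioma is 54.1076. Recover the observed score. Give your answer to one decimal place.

58.5

T̂ = ρX + (1 − ρ)μ  ⇒  X = (T̂ − (1 − ρ)μ) / ρ
X = (54.1076 − 0.278 × 42.7) / 0.722 = (54.1076 − 11.8706) / 0.722 = 42.2370 / 0.722 = 58.500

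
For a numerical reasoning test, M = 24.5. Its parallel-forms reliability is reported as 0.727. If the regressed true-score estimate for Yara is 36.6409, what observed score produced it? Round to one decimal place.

T̂ = ρX + (1 − ρ)μ  ⇒  X = (T̂ − (1 − ρ)μ) / ρ
X = (36.6409 − 0.273 × 24.5) / 0.727 = (36.6409 − 6.6885) / 0.727 = 29.9524 / 0.727 = 41.200

41.2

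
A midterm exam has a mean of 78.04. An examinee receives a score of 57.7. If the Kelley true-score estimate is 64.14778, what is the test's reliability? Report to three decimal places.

T̂ = ρX + (1 − ρ)μ  ⇒  T̂ − μ = ρ(X − μ)
ρ = (T̂ − μ)/(X − μ) = (64.14778 − 78.04) / (57.7 − 78.04) = -13.89222 / -20.34 = 0.68300

0.683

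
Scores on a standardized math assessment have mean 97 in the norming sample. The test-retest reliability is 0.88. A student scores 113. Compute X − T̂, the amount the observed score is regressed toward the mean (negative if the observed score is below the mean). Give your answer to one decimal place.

1.9

Kelley's formula gives T̂ = 0.88·113 + 0.12·97 = 99.44 + 11.64 = 111.080.
X − T̂ = 113 − 111.08 = 1.92 → 1.9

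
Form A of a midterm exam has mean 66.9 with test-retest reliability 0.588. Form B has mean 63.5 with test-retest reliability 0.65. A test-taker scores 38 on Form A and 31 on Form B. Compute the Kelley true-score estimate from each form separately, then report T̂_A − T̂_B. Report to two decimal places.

7.53

T̂_A = 0.588(38) + 0.412(66.9) = 49.9068
T̂_B = 0.65(31) + 0.35(63.5) = 42.3750
T̂_A − T̂_B = 7.5318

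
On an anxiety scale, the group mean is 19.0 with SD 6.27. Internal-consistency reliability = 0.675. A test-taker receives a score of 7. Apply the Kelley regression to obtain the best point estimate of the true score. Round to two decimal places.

T̂ = 0.675(7) + 0.325(19.0) = 4.725 + 6.1750 = 10.900 → 10.90

10.90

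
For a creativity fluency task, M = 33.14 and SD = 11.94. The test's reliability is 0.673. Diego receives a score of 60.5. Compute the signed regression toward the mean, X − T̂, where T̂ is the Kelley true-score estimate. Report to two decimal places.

T̂ = ρX + (1 − ρ)μ
  = 0.673 × 60.5 + 0.327 × 33.14
  = 40.7165 + 10.83678
  = 51.5533
  ≈ 51.553
X − T̂ = 60.5 − 51.553 = 8.947 → 8.95

8.95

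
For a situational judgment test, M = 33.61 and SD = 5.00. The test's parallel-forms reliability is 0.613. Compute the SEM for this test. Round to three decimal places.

SEM = SD · √(1 − ρ) = 5.00 × √0.387 = 5.00 × 0.6221 = 3.1105

3.110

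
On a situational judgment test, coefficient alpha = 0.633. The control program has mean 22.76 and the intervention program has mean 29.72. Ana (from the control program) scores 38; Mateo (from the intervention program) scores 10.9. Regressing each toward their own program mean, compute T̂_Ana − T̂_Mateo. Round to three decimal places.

T̂_Ana = 0.633(38) + 0.367(22.76) = 32.40692
T̂_Mateo = 0.633(10.9) + 0.367(29.72) = 17.80694
Difference = 32.40692 − 17.80694 = 14.59998

14.600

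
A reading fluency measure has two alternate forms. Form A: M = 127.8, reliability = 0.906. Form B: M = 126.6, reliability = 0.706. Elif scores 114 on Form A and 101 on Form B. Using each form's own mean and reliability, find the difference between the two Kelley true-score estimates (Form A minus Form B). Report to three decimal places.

T̂_A = 0.906(114) + 0.094(127.8) = 115.29720
T̂_B = 0.706(101) + 0.294(126.6) = 108.52640
T̂_A − T̂_B = 6.77080

6.771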